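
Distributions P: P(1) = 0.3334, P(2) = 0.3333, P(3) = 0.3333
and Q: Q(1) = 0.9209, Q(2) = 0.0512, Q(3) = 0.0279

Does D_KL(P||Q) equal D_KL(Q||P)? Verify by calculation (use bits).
D_KL(P||Q) = 1.6048 bits, D_KL(Q||P) = 1.1116 bits. No — D_KL(P||Q) ≠ D_KL(Q||P) for this pair.

D_KL(P||Q) = Σ P(x) log₂(P(x)/Q(x))

Computing term by term:
  P(1)·log₂(P(1)/Q(1)) = 0.3334·log₂(0.3334/0.9209) = -0.48869
  P(2)·log₂(P(2)/Q(2)) = 0.3333·log₂(0.3333/0.0512) = 0.90078
  P(3)·log₂(P(3)/Q(3)) = 0.3333·log₂(0.3333/0.0279) = 1.19271

D_KL(P||Q) = -0.48869 + 0.90078 + 1.19271 = 1.60480 ≈ 1.6048 bits

D_KL(Q||P) = Σ Q(x) log₂(Q(x)/P(x))

Computing term by term:
  Q(1)·log₂(Q(1)/P(1)) = 0.9209·log₂(0.9209/0.3334) = 1.34985
  Q(2)·log₂(Q(2)/P(2)) = 0.0512·log₂(0.0512/0.3333) = -0.13837
  Q(3)·log₂(Q(3)/P(3)) = 0.0279·log₂(0.0279/0.3333) = -0.09984

D_KL(Q||P) = 1.34985 - 0.13837 - 0.09984 = 1.11164 ≈ 1.1116 bits

These are NOT equal (difference: 0.4932 bits). KL divergence is asymmetric: D_KL(P||Q) ≠ D_KL(Q||P) in general.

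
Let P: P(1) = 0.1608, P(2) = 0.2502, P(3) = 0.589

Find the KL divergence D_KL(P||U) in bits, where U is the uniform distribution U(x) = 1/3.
0.2111 bits

U(i) = 1/3 for all i

D_KL(P||U) = Σ P(x) log₂(P(x) / (1/3))
           = Σ P(x) log₂(P(x)) + log₂(3)
           = log₂(3) - H(P)

H(P) = -Σ P(x) log₂(P(x)):
  -P(1)·log₂(P(1)) = -(0.1608)·log₂(0.1608) = 0.42398
  -P(2)·log₂(P(2)) = -(0.2502)·log₂(0.2502) = 0.50011
  -P(3)·log₂(P(3)) = -(0.589)·log₂(0.589) = 0.44980
H(P) = 0.42398 + 0.50011 + 0.44980 = 1.37389 bits

log₂(3) = 1.58496 bits

D_KL(P||U) = 1.58496 - 1.37389 = 0.21107 ≈ 0.2111 bits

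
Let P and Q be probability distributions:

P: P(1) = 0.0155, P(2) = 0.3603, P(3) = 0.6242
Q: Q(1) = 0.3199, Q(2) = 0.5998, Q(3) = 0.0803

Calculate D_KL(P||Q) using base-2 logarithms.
1.5141 bits

D_KL(P||Q) = Σ P(x) log₂(P(x)/Q(x))

Computing term by term:
  P(1)·log₂(P(1)/Q(1)) = 0.0155·log₂(0.0155/0.3199) = -0.06769
  P(2)·log₂(P(2)/Q(2)) = 0.3603·log₂(0.3603/0.5998) = -0.26492
  P(3)·log₂(P(3)/Q(3)) = 0.6242·log₂(0.6242/0.0803) = 1.84672

D_KL(P||Q) = -0.06769 - 0.26492 + 1.84672 = 1.51411 ≈ 1.5141 bits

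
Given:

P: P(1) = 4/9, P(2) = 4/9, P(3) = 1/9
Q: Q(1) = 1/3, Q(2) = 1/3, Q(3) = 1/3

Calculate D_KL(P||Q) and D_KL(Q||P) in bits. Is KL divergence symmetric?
D_KL(P||Q) = 0.1928 bits, D_KL(Q||P) = 0.2516 bits. No, KL divergence is not symmetric.

D_KL(P||Q) = Σ P(x) log₂(P(x)/Q(x))

Computing term by term:
  P(1)·log₂(P(1)/Q(1)) = (4/9)·log₂((4/9)/(1/3)) = 0.18446
  P(2)·log₂(P(2)/Q(2)) = (4/9)·log₂((4/9)/(1/3)) = 0.18446
  P(3)·log₂(P(3)/Q(3)) = (1/9)·log₂((1/9)/(1/3)) = -0.17611

D_KL(P||Q) = 0.18446 + 0.18446 - 0.17611 = 0.19281 ≈ 0.1928 bits

D_KL(Q||P) = Σ Q(x) log₂(Q(x)/P(x))

Computing term by term:
  Q(1)·log₂(Q(1)/P(1)) = (1/3)·log₂((1/3)/(4/9)) = -0.13835
  Q(2)·log₂(Q(2)/P(2)) = (1/3)·log₂((1/3)/(4/9)) = -0.13835
  Q(3)·log₂(Q(3)/P(3)) = (1/3)·log₂((1/3)/(1/9)) = 0.52832

D_KL(Q||P) = -0.13835 - 0.13835 + 0.52832 = 0.25162 ≈ 0.2516 bits

These are NOT equal (difference: 0.0588 bits). KL divergence is asymmetric: D_KL(P||Q) ≠ D_KL(Q||P) in general.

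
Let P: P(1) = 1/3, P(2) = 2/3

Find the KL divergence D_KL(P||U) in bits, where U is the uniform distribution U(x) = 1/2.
0.0817 bits

U(i) = 1/2 for all i

D_KL(P||U) = Σ P(x) log₂(P(x) / (1/2))
           = Σ P(x) log₂(P(x)) + log₂(2)
           = log₂(2) - H(P)

H(P) = -Σ P(x) log₂(P(x)):
  -P(1)·log₂(P(1)) = -(1/3)·log₂(1/3) = 0.52832
  -P(2)·log₂(P(2)) = -(2/3)·log₂(2/3) = 0.38998
H(P) = 0.52832 + 0.38998 = 0.91830 bits

log₂(2) = 1.00000 bits

D_KL(P||U) = 1.00000 - 0.91830 = 0.08170 ≈ 0.0817 bits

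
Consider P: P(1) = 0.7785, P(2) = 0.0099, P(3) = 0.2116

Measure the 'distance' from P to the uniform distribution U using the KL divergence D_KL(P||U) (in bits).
0.7637 bits

U(i) = 1/3 for all i

D_KL(P||U) = Σ P(x) log₂(P(x) / (1/3))
           = Σ P(x) log₂(P(x)) + log₂(3)
           = log₂(3) - H(P)

H(P) = -Σ P(x) log₂(P(x)):
  -P(1)·log₂(P(1)) = -(0.7785)·log₂(0.7785) = 0.28122
  -P(2)·log₂(P(2)) = -(0.0099)·log₂(0.0099) = 0.06592
  -P(3)·log₂(P(3)) = -(0.2116)·log₂(0.2116) = 0.47411
H(P) = 0.28122 + 0.06592 + 0.47411 = 0.82125 bits

log₂(3) = 1.58496 bits

D_KL(P||U) = 1.58496 - 0.82125 = 0.76371 ≈ 0.7637 bits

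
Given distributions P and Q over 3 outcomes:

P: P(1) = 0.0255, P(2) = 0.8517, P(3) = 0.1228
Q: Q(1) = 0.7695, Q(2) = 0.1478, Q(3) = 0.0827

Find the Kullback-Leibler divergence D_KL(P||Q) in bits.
2.0967 bits

D_KL(P||Q) = Σ P(x) log₂(P(x)/Q(x))

Computing term by term:
  P(1)·log₂(P(1)/Q(1)) = 0.0255·log₂(0.0255/0.7695) = -0.12534
  P(2)·log₂(P(2)/Q(2)) = 0.8517·log₂(0.8517/0.1478) = 2.15199
  P(3)·log₂(P(3)/Q(3)) = 0.1228·log₂(0.1228/0.0827) = 0.07004

D_KL(P||Q) = -0.12534 + 2.15199 + 0.07004 = 2.09669 ≈ 2.0967 bits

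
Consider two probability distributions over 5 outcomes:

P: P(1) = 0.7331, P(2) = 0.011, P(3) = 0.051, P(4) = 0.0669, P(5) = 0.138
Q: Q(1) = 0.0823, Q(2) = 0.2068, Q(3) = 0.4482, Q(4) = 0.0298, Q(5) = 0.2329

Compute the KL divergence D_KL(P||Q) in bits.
2.0803 bits

D_KL(P||Q) = Σ P(x) log₂(P(x)/Q(x))

Computing term by term:
  P(1)·log₂(P(1)/Q(1)) = 0.7331·log₂(0.7331/0.0823) = 2.31296
  P(2)·log₂(P(2)/Q(2)) = 0.011·log₂(0.011/0.2068) = -0.04656
  P(3)·log₂(P(3)/Q(3)) = 0.051·log₂(0.051/0.4482) = -0.15991
  P(4)·log₂(P(4)/Q(4)) = 0.0669·log₂(0.0669/0.0298) = 0.07805
  P(5)·log₂(P(5)/Q(5)) = 0.138·log₂(0.138/0.2329) = -0.10420

D_KL(P||Q) = 2.31296 - 0.04656 - 0.15991 + 0.07805 - 0.10420 = 2.08034 ≈ 2.0803 bits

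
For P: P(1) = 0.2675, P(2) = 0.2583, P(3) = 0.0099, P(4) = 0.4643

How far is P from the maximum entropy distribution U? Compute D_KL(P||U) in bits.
0.4068 bits

U(i) = 1/4 for all i

D_KL(P||U) = Σ P(x) log₂(P(x) / (1/4))
           = Σ P(x) log₂(P(x)) + log₂(4)
           = log₂(4) - H(P)

H(P) = -Σ P(x) log₂(P(x)):
  -P(1)·log₂(P(1)) = -(0.2675)·log₂(0.2675) = 0.50889
  -P(2)·log₂(P(2)) = -(0.2583)·log₂(0.2583) = 0.50443
  -P(3)·log₂(P(3)) = -(0.0099)·log₂(0.0099) = 0.06592
  -P(4)·log₂(P(4)) = -(0.4643)·log₂(0.4643) = 0.51392
H(P) = 0.50889 + 0.50443 + 0.06592 + 0.51392 = 1.59316 bits

log₂(4) = 2.00000 bits

D_KL(P||U) = 2.00000 - 1.59316 = 0.40684 ≈ 0.4068 bits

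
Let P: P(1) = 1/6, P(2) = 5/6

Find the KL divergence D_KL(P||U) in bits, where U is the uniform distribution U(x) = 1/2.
0.3500 bits

U(i) = 1/2 for all i

D_KL(P||U) = Σ P(x) log₂(P(x) / (1/2))
           = Σ P(x) log₂(P(x)) + log₂(2)
           = log₂(2) - H(P)

H(P) = -Σ P(x) log₂(P(x)):
  -P(1)·log₂(P(1)) = -(1/6)·log₂(1/6) = 0.43083
  -P(2)·log₂(P(2)) = -(5/6)·log₂(5/6) = 0.21920
H(P) = 0.43083 + 0.21920 = 0.65003 bits

log₂(2) = 1.00000 bits

D_KL(P||U) = 1.00000 - 0.65003 = 0.34997 ≈ 0.3500 bits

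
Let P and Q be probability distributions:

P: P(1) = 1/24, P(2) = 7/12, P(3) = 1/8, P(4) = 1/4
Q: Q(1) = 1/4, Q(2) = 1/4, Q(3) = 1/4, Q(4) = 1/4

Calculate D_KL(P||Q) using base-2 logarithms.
0.4804 bits

D_KL(P||Q) = Σ P(x) log₂(P(x)/Q(x))

Computing term by term:
  P(1)·log₂(P(1)/Q(1)) = (1/24)·log₂((1/24)/(1/4)) = -0.10771
  P(2)·log₂(P(2)/Q(2)) = (7/12)·log₂((7/12)/(1/4)) = 0.71306
  P(3)·log₂(P(3)/Q(3)) = (1/8)·log₂((1/8)/(1/4)) = -0.12500
  P(4)·log₂(P(4)/Q(4)) = (1/4)·log₂((1/4)/(1/4)) = 0.00000

D_KL(P||Q) = -0.10771 + 0.71306 - 0.12500 + 0.00000 = 0.48035 ≈ 0.4804 bits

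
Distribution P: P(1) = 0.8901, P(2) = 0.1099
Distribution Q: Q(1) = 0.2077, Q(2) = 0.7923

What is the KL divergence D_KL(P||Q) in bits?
1.5555 bits

D_KL(P||Q) = Σ P(x) log₂(P(x)/Q(x))

Computing term by term:
  P(1)·log₂(P(1)/Q(1)) = 0.8901·log₂(0.8901/0.2077) = 1.86873
  P(2)·log₂(P(2)/Q(2)) = 0.1099·log₂(0.1099/0.7923) = -0.31320

D_KL(P||Q) = 1.86873 - 0.31320 = 1.55553 ≈ 1.5555 bits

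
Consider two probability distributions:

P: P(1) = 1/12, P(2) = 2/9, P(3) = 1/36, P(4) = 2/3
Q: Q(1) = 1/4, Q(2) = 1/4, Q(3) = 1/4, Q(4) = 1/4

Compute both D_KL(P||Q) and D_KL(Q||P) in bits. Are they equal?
D_KL(P||Q) = 0.6855 bits, D_KL(Q||P) = 0.8774 bits. No, they are not equal.

D_KL(P||Q) = Σ P(x) log₂(P(x)/Q(x))

Computing term by term:
  P(1)·log₂(P(1)/Q(1)) = (1/12)·log₂((1/12)/(1/4)) = -0.13208
  P(2)·log₂(P(2)/Q(2)) = (2/9)·log₂((2/9)/(1/4)) = -0.03776
  P(3)·log₂(P(3)/Q(3)) = (1/36)·log₂((1/36)/(1/4)) = -0.08805
  P(4)·log₂(P(4)/Q(4)) = (2/3)·log₂((2/3)/(1/4)) = 0.94336

D_KL(P||Q) = -0.13208 - 0.03776 - 0.08805 + 0.94336 = 0.68547 ≈ 0.6855 bits

D_KL(Q||P) = Σ Q(x) log₂(Q(x)/P(x))

Computing term by term:
  Q(1)·log₂(Q(1)/P(1)) = (1/4)·log₂((1/4)/(1/12)) = 0.39624
  Q(2)·log₂(Q(2)/P(2)) = (1/4)·log₂((1/4)/(2/9)) = 0.04248
  Q(3)·log₂(Q(3)/P(3)) = (1/4)·log₂((1/4)/(1/36)) = 0.79248
  Q(4)·log₂(Q(4)/P(4)) = (1/4)·log₂((1/4)/(2/3)) = -0.35376

D_KL(Q||P) = 0.39624 + 0.04248 + 0.79248 - 0.35376 = 0.87744 ≈ 0.8774 bits

These are NOT equal (difference: 0.1919 bits). KL divergence is asymmetric: D_KL(P||Q) ≠ D_KL(Q||P) in general.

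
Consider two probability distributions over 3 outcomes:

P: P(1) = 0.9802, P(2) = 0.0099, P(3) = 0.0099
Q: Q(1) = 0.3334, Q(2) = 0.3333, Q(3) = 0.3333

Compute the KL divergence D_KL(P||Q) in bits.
1.4246 bits

D_KL(P||Q) = Σ P(x) log₂(P(x)/Q(x))

Computing term by term:
  P(1)·log₂(P(1)/Q(1)) = 0.9802·log₂(0.9802/0.3334) = 1.52502
  P(2)·log₂(P(2)/Q(2)) = 0.0099·log₂(0.0099/0.3333) = -0.05023
  P(3)·log₂(P(3)/Q(3)) = 0.0099·log₂(0.0099/0.3333) = -0.05023

D_KL(P||Q) = 1.52502 - 0.05023 - 0.05023 = 1.42456 ≈ 1.4246 bits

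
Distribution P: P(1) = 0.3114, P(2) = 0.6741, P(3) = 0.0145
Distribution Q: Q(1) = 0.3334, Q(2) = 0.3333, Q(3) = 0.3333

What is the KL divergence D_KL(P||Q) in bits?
0.5887 bits

D_KL(P||Q) = Σ P(x) log₂(P(x)/Q(x))

Computing term by term:
  P(1)·log₂(P(1)/Q(1)) = 0.3114·log₂(0.3114/0.3334) = -0.03067
  P(2)·log₂(P(2)/Q(2)) = 0.6741·log₂(0.6741/0.3333) = 0.68498
  P(3)·log₂(P(3)/Q(3)) = 0.0145·log₂(0.0145/0.3333) = -0.06558

D_KL(P||Q) = -0.03067 + 0.68498 - 0.06558 = 0.58873 ≈ 0.5887 bits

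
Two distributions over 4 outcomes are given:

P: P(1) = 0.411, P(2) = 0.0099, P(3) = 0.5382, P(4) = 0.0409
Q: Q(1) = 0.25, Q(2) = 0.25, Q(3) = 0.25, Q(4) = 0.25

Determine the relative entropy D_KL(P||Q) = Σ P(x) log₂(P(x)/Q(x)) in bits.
0.7372 bits

D_KL(P||Q) = Σ P(x) log₂(P(x)/Q(x))

Computing term by term:
  P(1)·log₂(P(1)/Q(1)) = 0.411·log₂(0.411/0.25) = 0.29477
  P(2)·log₂(P(2)/Q(2)) = 0.0099·log₂(0.0099/0.25) = -0.04612
  P(3)·log₂(P(3)/Q(3)) = 0.5382·log₂(0.5382/0.25) = 0.59536
  P(4)·log₂(P(4)/Q(4)) = 0.0409·log₂(0.0409/0.25) = -0.10682

D_KL(P||Q) = 0.29477 - 0.04612 + 0.59536 - 0.10682 = 0.73719 ≈ 0.7372 bits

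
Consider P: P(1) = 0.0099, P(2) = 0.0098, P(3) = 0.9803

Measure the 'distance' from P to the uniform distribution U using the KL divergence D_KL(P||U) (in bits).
1.4255 bits

U(i) = 1/3 for all i

D_KL(P||U) = Σ P(x) log₂(P(x) / (1/3))
           = Σ P(x) log₂(P(x)) + log₂(3)
           = log₂(3) - H(P)

H(P) = -Σ P(x) log₂(P(x)):
  -P(1)·log₂(P(1)) = -(0.0099)·log₂(0.0099) = 0.06592
  -P(2)·log₂(P(2)) = -(0.0098)·log₂(0.0098) = 0.06540
  -P(3)·log₂(P(3)) = -(0.9803)·log₂(0.9803) = 0.02814
H(P) = 0.06592 + 0.06540 + 0.02814 = 0.15946 bits

log₂(3) = 1.58496 bits

D_KL(P||U) = 1.58496 - 0.15946 = 1.42550 ≈ 1.4255 bits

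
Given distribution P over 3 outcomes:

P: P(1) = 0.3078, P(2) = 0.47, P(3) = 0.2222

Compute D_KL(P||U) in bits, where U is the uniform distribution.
0.0676 bits

U(i) = 1/3 for all i

D_KL(P||U) = Σ P(x) log₂(P(x) / (1/3))
           = Σ P(x) log₂(P(x)) + log₂(3)
           = log₂(3) - H(P)

H(P) = -Σ P(x) log₂(P(x)):
  -P(1)·log₂(P(1)) = -(0.3078)·log₂(0.3078) = 0.52324
  -P(2)·log₂(P(2)) = -(0.47)·log₂(0.47) = 0.51196
  -P(3)·log₂(P(3)) = -(0.2222)·log₂(0.2222) = 0.48219
H(P) = 0.52324 + 0.51196 + 0.48219 = 1.51739 bits

log₂(3) = 1.58496 bits

D_KL(P||U) = 1.58496 - 1.51739 = 0.06757 ≈ 0.0676 bits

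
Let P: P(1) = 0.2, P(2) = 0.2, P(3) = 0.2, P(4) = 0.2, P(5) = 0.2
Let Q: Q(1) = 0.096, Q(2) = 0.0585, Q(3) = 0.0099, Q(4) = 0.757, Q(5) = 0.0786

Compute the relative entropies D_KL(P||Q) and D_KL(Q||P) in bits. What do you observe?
D_KL(P||Q) = 1.3192 bits, D_KL(Q||P) = 1.0994 bits. The two directions give different values (D_KL(P||Q) exceeds D_KL(Q||P) by 0.2198 bits): KL divergence is asymmetric.

D_KL(P||Q) = Σ P(x) log₂(P(x)/Q(x))

Computing term by term:
  P(1)·log₂(P(1)/Q(1)) = 0.2·log₂(0.2/0.096) = 0.21178
  P(2)·log₂(P(2)/Q(2)) = 0.2·log₂(0.2/0.0585) = 0.35470
  P(3)·log₂(P(3)/Q(3)) = 0.2·log₂(0.2/0.0099) = 0.86729
  P(4)·log₂(P(4)/Q(4)) = 0.2·log₂(0.2/0.757) = -0.38406
  P(5)·log₂(P(5)/Q(5)) = 0.2·log₂(0.2/0.0786) = 0.26948

D_KL(P||Q) = 0.21178 + 0.35470 + 0.86729 - 0.38406 + 0.26948 = 1.31919 ≈ 1.3192 bits

D_KL(Q||P) = Σ Q(x) log₂(Q(x)/P(x))

Computing term by term:
  Q(1)·log₂(Q(1)/P(1)) = 0.096·log₂(0.096/0.2) = -0.10165
  Q(2)·log₂(Q(2)/P(2)) = 0.0585·log₂(0.0585/0.2) = -0.10375
  Q(3)·log₂(Q(3)/P(3)) = 0.0099·log₂(0.0099/0.2) = -0.04293
  Q(4)·log₂(Q(4)/P(4)) = 0.757·log₂(0.757/0.2) = 1.45366
  Q(5)·log₂(Q(5)/P(5)) = 0.0786·log₂(0.0786/0.2) = -0.10591

D_KL(Q||P) = -0.10165 - 0.10375 - 0.04293 + 1.45366 - 0.10591 = 1.09942 ≈ 1.0994 bits

These are NOT equal (difference: 0.2198 bits). KL divergence is asymmetric: D_KL(P||Q) ≠ D_KL(Q||P) in general.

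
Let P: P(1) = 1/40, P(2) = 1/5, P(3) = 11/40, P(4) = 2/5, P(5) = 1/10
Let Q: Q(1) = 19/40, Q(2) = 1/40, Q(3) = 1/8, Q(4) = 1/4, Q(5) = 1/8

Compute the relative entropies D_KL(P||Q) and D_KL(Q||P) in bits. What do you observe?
D_KL(P||Q) = 1.0457 bits, D_KL(Q||P) = 1.6713 bits. The two directions give different values (D_KL(Q||P) exceeds D_KL(P||Q) by 0.6256 bits): KL divergence is asymmetric.

D_KL(P||Q) = Σ P(x) log₂(P(x)/Q(x))

Computing term by term:
  P(1)·log₂(P(1)/Q(1)) = (1/40)·log₂((1/40)/(19/40)) = -0.10620
  P(2)·log₂(P(2)/Q(2)) = (1/5)·log₂((1/5)/(1/40)) = 0.60000
  P(3)·log₂(P(3)/Q(3)) = (11/40)·log₂((11/40)/(1/8)) = 0.31281
  P(4)·log₂(P(4)/Q(4)) = (2/5)·log₂((2/5)/(1/4)) = 0.27123
  P(5)·log₂(P(5)/Q(5)) = (1/10)·log₂((1/10)/(1/8)) = -0.03219

D_KL(P||Q) = -0.10620 + 0.60000 + 0.31281 + 0.27123 - 0.03219 = 1.04565 ≈ 1.0457 bits

D_KL(Q||P) = Σ Q(x) log₂(Q(x)/P(x))

Computing term by term:
  Q(1)·log₂(Q(1)/P(1)) = (19/40)·log₂((19/40)/(1/40)) = 2.01777
  Q(2)·log₂(Q(2)/P(2)) = (1/40)·log₂((1/40)/(1/5)) = -0.07500
  Q(3)·log₂(Q(3)/P(3)) = (1/8)·log₂((1/8)/(11/40)) = -0.14219
  Q(4)·log₂(Q(4)/P(4)) = (1/4)·log₂((1/4)/(2/5)) = -0.16952
  Q(5)·log₂(Q(5)/P(5)) = (1/8)·log₂((1/8)/(1/10)) = 0.04024

D_KL(Q||P) = 2.01777 - 0.07500 - 0.14219 - 0.16952 + 0.04024 = 1.67130 ≈ 1.6713 bits

These are NOT equal (difference: 0.6256 bits). KL divergence is asymmetric: D_KL(P||Q) ≠ D_KL(Q||P) in general.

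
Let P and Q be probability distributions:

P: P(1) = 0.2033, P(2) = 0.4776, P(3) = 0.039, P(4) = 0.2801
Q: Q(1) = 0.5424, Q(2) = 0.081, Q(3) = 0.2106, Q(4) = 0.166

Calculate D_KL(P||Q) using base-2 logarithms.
1.0513 bits

D_KL(P||Q) = Σ P(x) log₂(P(x)/Q(x))

Computing term by term:
  P(1)·log₂(P(1)/Q(1)) = 0.2033·log₂(0.2033/0.5424) = -0.28782
  P(2)·log₂(P(2)/Q(2)) = 0.4776·log₂(0.4776/0.081) = 1.22256
  P(3)·log₂(P(3)/Q(3)) = 0.039·log₂(0.039/0.2106) = -0.09489
  P(4)·log₂(P(4)/Q(4)) = 0.2801·log₂(0.2801/0.166) = 0.21141

D_KL(P||Q) = -0.28782 + 1.22256 - 0.09489 + 0.21141 = 1.05126 ≈ 1.0513 bits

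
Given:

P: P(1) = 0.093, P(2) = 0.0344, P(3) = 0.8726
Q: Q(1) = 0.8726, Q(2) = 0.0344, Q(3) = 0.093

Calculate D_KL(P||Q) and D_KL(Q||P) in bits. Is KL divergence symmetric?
D_KL(P||Q) = 2.5181 bits, D_KL(Q||P) = 2.5181 bits. The two values coincide for this particular pair, but no — KL divergence is not symmetric in general.

D_KL(P||Q) = Σ P(x) log₂(P(x)/Q(x))

Computing term by term:
  P(1)·log₂(P(1)/Q(1)) = 0.093·log₂(0.093/0.8726) = -0.30039
  P(2)·log₂(P(2)/Q(2)) = 0.0344·log₂(0.0344/0.0344) = 0.00000
  P(3)·log₂(P(3)/Q(3)) = 0.8726·log₂(0.8726/0.093) = 2.81851

D_KL(P||Q) = -0.30039 + 0.00000 + 2.81851 = 2.51812 ≈ 2.5181 bits

D_KL(Q||P) = Σ Q(x) log₂(Q(x)/P(x))

Computing term by term:
  Q(1)·log₂(Q(1)/P(1)) = 0.8726·log₂(0.8726/0.093) = 2.81851
  Q(2)·log₂(Q(2)/P(2)) = 0.0344·log₂(0.0344/0.0344) = 0.00000
  Q(3)·log₂(Q(3)/P(3)) = 0.093·log₂(0.093/0.8726) = -0.30039

D_KL(Q||P) = 2.81851 + 0.00000 - 0.30039 = 2.51812 ≈ 2.5181 bits

These ARE equal here. Q is P with outcomes relabeled (Q(1) = P(3), Q(3) = P(1)) by a relabeling that is its own inverse, so the two sums contain exactly the same terms in a different order. This is a special case — KL divergence is not symmetric in general: D_KL(P||Q) ≠ D_KL(Q||P) for most P, Q.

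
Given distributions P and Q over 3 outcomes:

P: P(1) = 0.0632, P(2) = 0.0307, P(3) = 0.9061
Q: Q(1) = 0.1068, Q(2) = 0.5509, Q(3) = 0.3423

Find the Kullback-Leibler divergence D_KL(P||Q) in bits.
1.0968 bits

D_KL(P||Q) = Σ P(x) log₂(P(x)/Q(x))

Computing term by term:
  P(1)·log₂(P(1)/Q(1)) = 0.0632·log₂(0.0632/0.1068) = -0.04784
  P(2)·log₂(P(2)/Q(2)) = 0.0307·log₂(0.0307/0.5509) = -0.12788
  P(3)·log₂(P(3)/Q(3)) = 0.9061·log₂(0.9061/0.3423) = 1.27253

D_KL(P||Q) = -0.04784 - 0.12788 + 1.27253 = 1.09681 ≈ 1.0968 bits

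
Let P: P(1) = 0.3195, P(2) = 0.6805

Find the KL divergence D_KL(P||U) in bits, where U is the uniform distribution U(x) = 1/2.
0.0962 bits

U(i) = 1/2 for all i

D_KL(P||U) = Σ P(x) log₂(P(x) / (1/2))
           = Σ P(x) log₂(P(x)) + log₂(2)
           = log₂(2) - H(P)

H(P) = -Σ P(x) log₂(P(x)):
  -P(1)·log₂(P(1)) = -(0.3195)·log₂(0.3195) = 0.52593
  -P(2)·log₂(P(2)) = -(0.6805)·log₂(0.6805) = 0.37790
H(P) = 0.52593 + 0.37790 = 0.90383 bits

log₂(2) = 1.00000 bits

D_KL(P||U) = 1.00000 - 0.90383 = 0.09617 ≈ 0.0962 bits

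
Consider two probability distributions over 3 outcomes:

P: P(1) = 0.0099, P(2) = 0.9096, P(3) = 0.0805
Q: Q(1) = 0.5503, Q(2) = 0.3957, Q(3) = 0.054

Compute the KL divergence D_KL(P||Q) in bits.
1.0813 bits

D_KL(P||Q) = Σ P(x) log₂(P(x)/Q(x))

Computing term by term:
  P(1)·log₂(P(1)/Q(1)) = 0.0099·log₂(0.0099/0.5503) = -0.05739
  P(2)·log₂(P(2)/Q(2)) = 0.9096·log₂(0.9096/0.3957) = 1.09227
  P(3)·log₂(P(3)/Q(3)) = 0.0805·log₂(0.0805/0.054) = 0.04637

D_KL(P||Q) = -0.05739 + 1.09227 + 0.04637 = 1.08125 ≈ 1.0813 bits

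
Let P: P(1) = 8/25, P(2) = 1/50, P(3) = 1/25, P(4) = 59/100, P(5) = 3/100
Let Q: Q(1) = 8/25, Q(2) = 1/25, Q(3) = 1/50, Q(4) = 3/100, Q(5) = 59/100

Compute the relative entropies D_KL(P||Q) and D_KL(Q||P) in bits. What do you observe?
D_KL(P||Q) = 2.4267 bits, D_KL(Q||P) = 2.4267 bits. The two directions give the same value here, because Q is a self-inverse relabeling of P; in general KL divergence is asymmetric.

D_KL(P||Q) = Σ P(x) log₂(P(x)/Q(x))

Computing term by term:
  P(1)·log₂(P(1)/Q(1)) = (8/25)·log₂((8/25)/(8/25)) = 0.00000
  P(2)·log₂(P(2)/Q(2)) = (1/50)·log₂((1/50)/(1/25)) = -0.02000
  P(3)·log₂(P(3)/Q(3)) = (1/25)·log₂((1/25)/(1/50)) = 0.04000
  P(4)·log₂(P(4)/Q(4)) = (59/100)·log₂((59/100)/(3/100)) = 2.53563
  P(5)·log₂(P(5)/Q(5)) = (3/100)·log₂((3/100)/(59/100)) = -0.12893

D_KL(P||Q) = 0.00000 - 0.02000 + 0.04000 + 2.53563 - 0.12893 = 2.42670 ≈ 2.4267 bits

D_KL(Q||P) = Σ Q(x) log₂(Q(x)/P(x))

Computing term by term:
  Q(1)·log₂(Q(1)/P(1)) = (8/25)·log₂((8/25)/(8/25)) = 0.00000
  Q(2)·log₂(Q(2)/P(2)) = (1/25)·log₂((1/25)/(1/50)) = 0.04000
  Q(3)·log₂(Q(3)/P(3)) = (1/50)·log₂((1/50)/(1/25)) = -0.02000
  Q(4)·log₂(Q(4)/P(4)) = (3/100)·log₂((3/100)/(59/100)) = -0.12893
  Q(5)·log₂(Q(5)/P(5)) = (59/100)·log₂((59/100)/(3/100)) = 2.53563

D_KL(Q||P) = 0.00000 + 0.04000 - 0.02000 - 0.12893 + 2.53563 = 2.42670 ≈ 2.4267 bits

These ARE equal here. Q is P with outcomes relabeled (Q(2) = P(3), Q(3) = P(2), Q(4) = P(5), Q(5) = P(4)) by a relabeling that is its own inverse, so the two sums contain exactly the same terms in a different order. This is a special case — KL divergence is not symmetric in general: D_KL(P||Q) ≠ D_KL(Q||P) for most P, Q.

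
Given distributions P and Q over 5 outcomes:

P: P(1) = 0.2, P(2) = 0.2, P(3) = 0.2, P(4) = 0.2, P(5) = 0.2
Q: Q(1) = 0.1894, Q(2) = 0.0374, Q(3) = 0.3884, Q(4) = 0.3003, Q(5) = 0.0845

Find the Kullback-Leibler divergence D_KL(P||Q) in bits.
0.4393 bits

D_KL(P||Q) = Σ P(x) log₂(P(x)/Q(x))

Computing term by term:
  P(1)·log₂(P(1)/Q(1)) = 0.2·log₂(0.2/0.1894) = 0.01571
  P(2)·log₂(P(2)/Q(2)) = 0.2·log₂(0.2/0.0374) = 0.48378
  P(3)·log₂(P(3)/Q(3)) = 0.2·log₂(0.2/0.3884) = -0.19151
  P(4)·log₂(P(4)/Q(4)) = 0.2·log₂(0.2/0.3003) = -0.11728
  P(5)·log₂(P(5)/Q(5)) = 0.2·log₂(0.2/0.0845) = 0.24860

D_KL(P||Q) = 0.01571 + 0.48378 - 0.19151 - 0.11728 + 0.24860 = 0.43930 ≈ 0.4393 bits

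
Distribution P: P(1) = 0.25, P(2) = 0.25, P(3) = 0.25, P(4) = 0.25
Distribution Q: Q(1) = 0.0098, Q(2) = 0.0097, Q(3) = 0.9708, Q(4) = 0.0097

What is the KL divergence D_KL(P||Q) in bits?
3.0228 bits

D_KL(P||Q) = Σ P(x) log₂(P(x)/Q(x))

Computing term by term:
  P(1)·log₂(P(1)/Q(1)) = 0.25·log₂(0.25/0.0098) = 1.16825
  P(2)·log₂(P(2)/Q(2)) = 0.25·log₂(0.25/0.0097) = 1.17195
  P(3)·log₂(P(3)/Q(3)) = 0.25·log₂(0.25/0.9708) = -0.48931
  P(4)·log₂(P(4)/Q(4)) = 0.25·log₂(0.25/0.0097) = 1.17195

D_KL(P||Q) = 1.16825 + 1.17195 - 0.48931 + 1.17195 = 3.02284 ≈ 3.0228 bits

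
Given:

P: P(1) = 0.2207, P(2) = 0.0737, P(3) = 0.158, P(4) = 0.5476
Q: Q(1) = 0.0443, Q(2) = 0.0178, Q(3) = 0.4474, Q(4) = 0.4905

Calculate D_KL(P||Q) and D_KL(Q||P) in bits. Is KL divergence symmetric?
D_KL(P||Q) = 0.5121 bits, D_KL(Q||P) = 0.4548 bits. No, KL divergence is not symmetric.

D_KL(P||Q) = Σ P(x) log₂(P(x)/Q(x))

Computing term by term:
  P(1)·log₂(P(1)/Q(1)) = 0.2207·log₂(0.2207/0.0443) = 0.51130
  P(2)·log₂(P(2)/Q(2)) = 0.0737·log₂(0.0737/0.0178) = 0.15107
  P(3)·log₂(P(3)/Q(3)) = 0.158·log₂(0.158/0.4474) = -0.23726
  P(4)·log₂(P(4)/Q(4)) = 0.5476·log₂(0.5476/0.4905) = 0.08700

D_KL(P||Q) = 0.51130 + 0.15107 - 0.23726 + 0.08700 = 0.51211 ≈ 0.5121 bits

D_KL(Q||P) = Σ Q(x) log₂(Q(x)/P(x))

Computing term by term:
  Q(1)·log₂(Q(1)/P(1)) = 0.0443·log₂(0.0443/0.2207) = -0.10263
  Q(2)·log₂(Q(2)/P(2)) = 0.0178·log₂(0.0178/0.0737) = -0.03649
  Q(3)·log₂(Q(3)/P(3)) = 0.4474·log₂(0.4474/0.158) = 0.67183
  Q(4)·log₂(Q(4)/P(4)) = 0.4905·log₂(0.4905/0.5476) = -0.07793

D_KL(Q||P) = -0.10263 - 0.03649 + 0.67183 - 0.07793 = 0.45478 ≈ 0.4548 bits

These are NOT equal (difference: 0.0573 bits). KL divergence is asymmetric: D_KL(P||Q) ≠ D_KL(Q||P) in general.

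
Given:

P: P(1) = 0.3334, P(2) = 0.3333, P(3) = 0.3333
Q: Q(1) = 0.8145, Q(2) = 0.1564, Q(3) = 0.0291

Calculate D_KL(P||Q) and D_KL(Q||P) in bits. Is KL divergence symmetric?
D_KL(P||Q) = 1.1066 bits, D_KL(Q||P) = 0.7765 bits. No, KL divergence is not symmetric.

D_KL(P||Q) = Σ P(x) log₂(P(x)/Q(x))

Computing term by term:
  P(1)·log₂(P(1)/Q(1)) = 0.3334·log₂(0.3334/0.8145) = -0.42964
  P(2)·log₂(P(2)/Q(2)) = 0.3333·log₂(0.3333/0.1564) = 0.36382
  P(3)·log₂(P(3)/Q(3)) = 0.3333·log₂(0.3333/0.0291) = 1.17246

D_KL(P||Q) = -0.42964 + 0.36382 + 1.17246 = 1.10664 ≈ 1.1066 bits

D_KL(Q||P) = Σ Q(x) log₂(Q(x)/P(x))

Computing term by term:
  Q(1)·log₂(Q(1)/P(1)) = 0.8145·log₂(0.8145/0.3334) = 1.04961
  Q(2)·log₂(Q(2)/P(2)) = 0.1564·log₂(0.1564/0.3333) = -0.17072
  Q(3)·log₂(Q(3)/P(3)) = 0.0291·log₂(0.0291/0.3333) = -0.10237

D_KL(Q||P) = 1.04961 - 0.17072 - 0.10237 = 0.77652 ≈ 0.7765 bits

These are NOT equal (difference: 0.3301 bits). KL divergence is asymmetric: D_KL(P||Q) ≠ D_KL(Q||P) in general.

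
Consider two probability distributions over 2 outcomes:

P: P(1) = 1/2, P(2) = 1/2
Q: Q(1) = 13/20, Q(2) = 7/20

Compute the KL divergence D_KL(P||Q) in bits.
0.0680 bits

D_KL(P||Q) = Σ P(x) log₂(P(x)/Q(x))

Computing term by term:
  P(1)·log₂(P(1)/Q(1)) = (1/2)·log₂((1/2)/(13/20)) = -0.18926
  P(2)·log₂(P(2)/Q(2)) = (1/2)·log₂((1/2)/(7/20)) = 0.25729

D_KL(P||Q) = -0.18926 + 0.25729 = 0.06803 ≈ 0.0680 bits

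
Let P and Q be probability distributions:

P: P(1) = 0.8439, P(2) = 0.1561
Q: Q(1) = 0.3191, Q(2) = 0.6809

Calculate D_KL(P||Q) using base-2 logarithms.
0.8523 bits

D_KL(P||Q) = Σ P(x) log₂(P(x)/Q(x))

Computing term by term:
  P(1)·log₂(P(1)/Q(1)) = 0.8439·log₂(0.8439/0.3191) = 1.18405
  P(2)·log₂(P(2)/Q(2)) = 0.1561·log₂(0.1561/0.6809) = -0.33171

D_KL(P||Q) = 1.18405 - 0.33171 = 0.85234 ≈ 0.8523 bits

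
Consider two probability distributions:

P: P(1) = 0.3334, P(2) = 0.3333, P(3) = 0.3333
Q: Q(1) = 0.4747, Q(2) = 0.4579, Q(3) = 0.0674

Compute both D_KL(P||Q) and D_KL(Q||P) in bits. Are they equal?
D_KL(P||Q) = 0.4459 bits, D_KL(Q||P) = 0.2964 bits. No, they are not equal.

D_KL(P||Q) = Σ P(x) log₂(P(x)/Q(x))

Computing term by term:
  P(1)·log₂(P(1)/Q(1)) = 0.3334·log₂(0.3334/0.4747) = -0.16995
  P(2)·log₂(P(2)/Q(2)) = 0.3333·log₂(0.3333/0.4579) = -0.15272
  P(3)·log₂(P(3)/Q(3)) = 0.3333·log₂(0.3333/0.0674) = 0.76859

D_KL(P||Q) = -0.16995 - 0.15272 + 0.76859 = 0.44592 ≈ 0.4459 bits

D_KL(Q||P) = Σ Q(x) log₂(Q(x)/P(x))

Computing term by term:
  Q(1)·log₂(Q(1)/P(1)) = 0.4747·log₂(0.4747/0.3334) = 0.24198
  Q(2)·log₂(Q(2)/P(2)) = 0.4579·log₂(0.4579/0.3333) = 0.20981
  Q(3)·log₂(Q(3)/P(3)) = 0.0674·log₂(0.0674/0.3333) = -0.15542

D_KL(Q||P) = 0.24198 + 0.20981 - 0.15542 = 0.29637 ≈ 0.2964 bits

These are NOT equal (difference: 0.1495 bits). KL divergence is asymmetric: D_KL(P||Q) ≠ D_KL(Q||P) in general.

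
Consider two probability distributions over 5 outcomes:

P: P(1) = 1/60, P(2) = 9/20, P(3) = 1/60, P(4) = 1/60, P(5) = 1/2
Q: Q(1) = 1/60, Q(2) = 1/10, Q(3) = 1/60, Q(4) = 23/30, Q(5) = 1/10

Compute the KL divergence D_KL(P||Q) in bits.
2.0454 bits

D_KL(P||Q) = Σ P(x) log₂(P(x)/Q(x))

Computing term by term:
  P(1)·log₂(P(1)/Q(1)) = (1/60)·log₂((1/60)/(1/60)) = 0.00000
  P(2)·log₂(P(2)/Q(2)) = (9/20)·log₂((9/20)/(1/10)) = 0.97647
  P(3)·log₂(P(3)/Q(3)) = (1/60)·log₂((1/60)/(1/60)) = 0.00000
  P(4)·log₂(P(4)/Q(4)) = (1/60)·log₂((1/60)/(23/30)) = -0.09206
  P(5)·log₂(P(5)/Q(5)) = (1/2)·log₂((1/2)/(1/10)) = 1.16096

D_KL(P||Q) = 0.00000 + 0.97647 + 0.00000 - 0.09206 + 1.16096 = 2.04537 ≈ 2.0454 bits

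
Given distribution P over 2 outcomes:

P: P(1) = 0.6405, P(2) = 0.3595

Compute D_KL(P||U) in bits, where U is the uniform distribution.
0.0577 bits

U(i) = 1/2 for all i

D_KL(P||U) = Σ P(x) log₂(P(x) / (1/2))
           = Σ P(x) log₂(P(x)) + log₂(2)
           = log₂(2) - H(P)

H(P) = -Σ P(x) log₂(P(x)):
  -P(1)·log₂(P(1)) = -(0.6405)·log₂(0.6405) = 0.41167
  -P(2)·log₂(P(2)) = -(0.3595)·log₂(0.3595) = 0.53060
H(P) = 0.41167 + 0.53060 = 0.94227 bits

log₂(2) = 1.00000 bits

D_KL(P||U) = 1.00000 - 0.94227 = 0.05773 ≈ 0.0577 bits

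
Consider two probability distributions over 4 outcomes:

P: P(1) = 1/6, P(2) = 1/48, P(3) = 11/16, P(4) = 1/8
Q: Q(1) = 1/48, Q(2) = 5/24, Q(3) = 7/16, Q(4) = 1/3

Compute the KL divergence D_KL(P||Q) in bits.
0.7022 bits

D_KL(P||Q) = Σ P(x) log₂(P(x)/Q(x))

Computing term by term:
  P(1)·log₂(P(1)/Q(1)) = (1/6)·log₂((1/6)/(1/48)) = 0.50000
  P(2)·log₂(P(2)/Q(2)) = (1/48)·log₂((1/48)/(5/24)) = -0.06921
  P(3)·log₂(P(3)/Q(3)) = (11/16)·log₂((11/16)/(7/16)) = 0.44830
  P(4)·log₂(P(4)/Q(4)) = (1/8)·log₂((1/8)/(1/3)) = -0.17688

D_KL(P||Q) = 0.50000 - 0.06921 + 0.44830 - 0.17688 = 0.70221 ≈ 0.7022 bits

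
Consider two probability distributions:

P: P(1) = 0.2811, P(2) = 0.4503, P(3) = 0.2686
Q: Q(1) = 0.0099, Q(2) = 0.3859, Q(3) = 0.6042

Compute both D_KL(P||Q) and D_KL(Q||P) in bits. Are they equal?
D_KL(P||Q) = 1.1431 bits, D_KL(Q||P) = 0.5729 bits. No, they are not equal.

D_KL(P||Q) = Σ P(x) log₂(P(x)/Q(x))

Computing term by term:
  P(1)·log₂(P(1)/Q(1)) = 0.2811·log₂(0.2811/0.0099) = 1.35701
  P(2)·log₂(P(2)/Q(2)) = 0.4503·log₂(0.4503/0.3859) = 0.10026
  P(3)·log₂(P(3)/Q(3)) = 0.2686·log₂(0.2686/0.6042) = -0.31415

D_KL(P||Q) = 1.35701 + 0.10026 - 0.31415 = 1.14312 ≈ 1.1431 bits

D_KL(Q||P) = Σ Q(x) log₂(Q(x)/P(x))

Computing term by term:
  Q(1)·log₂(Q(1)/P(1)) = 0.0099·log₂(0.0099/0.2811) = -0.04779
  Q(2)·log₂(Q(2)/P(2)) = 0.3859·log₂(0.3859/0.4503) = -0.08592
  Q(3)·log₂(Q(3)/P(3)) = 0.6042·log₂(0.6042/0.2686) = 0.70665

D_KL(Q||P) = -0.04779 - 0.08592 + 0.70665 = 0.57294 ≈ 0.5729 bits

These are NOT equal (difference: 0.5702 bits). KL divergence is asymmetric: D_KL(P||Q) ≠ D_KL(Q||P) in general.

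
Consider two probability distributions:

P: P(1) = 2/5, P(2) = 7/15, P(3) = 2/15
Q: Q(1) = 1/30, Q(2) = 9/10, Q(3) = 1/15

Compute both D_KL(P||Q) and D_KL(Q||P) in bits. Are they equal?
D_KL(P||Q) = 1.1251 bits, D_KL(Q||P) = 0.6666 bits. No, they are not equal.

D_KL(P||Q) = Σ P(x) log₂(P(x)/Q(x))

Computing term by term:
  P(1)·log₂(P(1)/Q(1)) = (2/5)·log₂((2/5)/(1/30)) = 1.43399
  P(2)·log₂(P(2)/Q(2)) = (7/15)·log₂((7/15)/(9/10)) = -0.44218
  P(3)·log₂(P(3)/Q(3)) = (2/15)·log₂((2/15)/(1/15)) = 0.13333

D_KL(P||Q) = 1.43399 - 0.44218 + 0.13333 = 1.12514 ≈ 1.1251 bits

D_KL(Q||P) = Σ Q(x) log₂(Q(x)/P(x))

Computing term by term:
  Q(1)·log₂(Q(1)/P(1)) = (1/30)·log₂((1/30)/(2/5)) = -0.11950
  Q(2)·log₂(Q(2)/P(2)) = (9/10)·log₂((9/10)/(7/15)) = 0.85278
  Q(3)·log₂(Q(3)/P(3)) = (1/15)·log₂((1/15)/(2/15)) = -0.06667

D_KL(Q||P) = -0.11950 + 0.85278 - 0.06667 = 0.66661 ≈ 0.6666 bits

These are NOT equal (difference: 0.4585 bits). KL divergence is asymmetric: D_KL(P||Q) ≠ D_KL(Q||P) in general.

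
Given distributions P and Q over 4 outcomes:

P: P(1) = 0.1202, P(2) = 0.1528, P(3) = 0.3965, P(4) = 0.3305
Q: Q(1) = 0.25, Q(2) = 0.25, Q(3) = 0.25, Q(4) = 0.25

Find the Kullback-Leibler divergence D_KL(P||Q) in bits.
0.1614 bits

D_KL(P||Q) = Σ P(x) log₂(P(x)/Q(x))

Computing term by term:
  P(1)·log₂(P(1)/Q(1)) = 0.1202·log₂(0.1202/0.25) = -0.12699
  P(2)·log₂(P(2)/Q(2)) = 0.1528·log₂(0.1528/0.25) = -0.10853
  P(3)·log₂(P(3)/Q(3)) = 0.3965·log₂(0.3965/0.25) = 0.26383
  P(4)·log₂(P(4)/Q(4)) = 0.3305·log₂(0.3305/0.25) = 0.13310

D_KL(P||Q) = -0.12699 - 0.10853 + 0.26383 + 0.13310 = 0.16141 ≈ 0.1614 bits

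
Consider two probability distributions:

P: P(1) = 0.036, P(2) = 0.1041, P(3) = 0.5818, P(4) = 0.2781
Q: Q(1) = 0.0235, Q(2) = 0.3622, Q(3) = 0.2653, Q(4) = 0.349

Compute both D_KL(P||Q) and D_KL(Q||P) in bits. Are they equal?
D_KL(P||Q) = 0.4029 bits, D_KL(Q||P) = 0.4509 bits. No, they are not equal.

D_KL(P||Q) = Σ P(x) log₂(P(x)/Q(x))

Computing term by term:
  P(1)·log₂(P(1)/Q(1)) = 0.036·log₂(0.036/0.0235) = 0.02215
  P(2)·log₂(P(2)/Q(2)) = 0.1041·log₂(0.1041/0.3622) = -0.18726
  P(3)·log₂(P(3)/Q(3)) = 0.5818·log₂(0.5818/0.2653) = 0.65912
  P(4)·log₂(P(4)/Q(4)) = 0.2781·log₂(0.2781/0.349) = -0.09111

D_KL(P||Q) = 0.02215 - 0.18726 + 0.65912 - 0.09111 = 0.40290 ≈ 0.4029 bits

D_KL(Q||P) = Σ Q(x) log₂(Q(x)/P(x))

Computing term by term:
  Q(1)·log₂(Q(1)/P(1)) = 0.0235·log₂(0.0235/0.036) = -0.01446
  Q(2)·log₂(Q(2)/P(2)) = 0.3622·log₂(0.3622/0.1041) = 0.65153
  Q(3)·log₂(Q(3)/P(3)) = 0.2653·log₂(0.2653/0.5818) = -0.30056
  Q(4)·log₂(Q(4)/P(4)) = 0.349·log₂(0.349/0.2781) = 0.11434

D_KL(Q||P) = -0.01446 + 0.65153 - 0.30056 + 0.11434 = 0.45085 ≈ 0.4509 bits

These are NOT equal (difference: 0.0480 bits). KL divergence is asymmetric: D_KL(P||Q) ≠ D_KL(Q||P) in general.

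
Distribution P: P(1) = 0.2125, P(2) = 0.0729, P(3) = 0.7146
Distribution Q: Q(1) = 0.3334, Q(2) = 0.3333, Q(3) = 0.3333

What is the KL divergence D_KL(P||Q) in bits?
0.4883 bits

D_KL(P||Q) = Σ P(x) log₂(P(x)/Q(x))

Computing term by term:
  P(1)·log₂(P(1)/Q(1)) = 0.2125·log₂(0.2125/0.3334) = -0.13808
  P(2)·log₂(P(2)/Q(2)) = 0.0729·log₂(0.0729/0.3333) = -0.15986
  P(3)·log₂(P(3)/Q(3)) = 0.7146·log₂(0.7146/0.3333) = 0.78628

D_KL(P||Q) = -0.13808 - 0.15986 + 0.78628 = 0.48834 ≈ 0.4883 bits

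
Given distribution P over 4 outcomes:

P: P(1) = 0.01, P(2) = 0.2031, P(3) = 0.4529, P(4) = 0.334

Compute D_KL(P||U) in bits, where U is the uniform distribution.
0.4205 bits

U(i) = 1/4 for all i

D_KL(P||U) = Σ P(x) log₂(P(x) / (1/4))
           = Σ P(x) log₂(P(x)) + log₂(4)
           = log₂(4) - H(P)

H(P) = -Σ P(x) log₂(P(x)):
  -P(1)·log₂(P(1)) = -(0.01)·log₂(0.01) = 0.06644
  -P(2)·log₂(P(2)) = -(0.2031)·log₂(0.2031) = 0.46708
  -P(3)·log₂(P(3)) = -(0.4529)·log₂(0.4529) = 0.51754
  -P(4)·log₂(P(4)) = -(0.334)·log₂(0.334) = 0.52841
H(P) = 0.06644 + 0.46708 + 0.51754 + 0.52841 = 1.57947 bits

log₂(4) = 2.00000 bits

D_KL(P||U) = 2.00000 - 1.57947 = 0.42053 ≈ 0.4205 bits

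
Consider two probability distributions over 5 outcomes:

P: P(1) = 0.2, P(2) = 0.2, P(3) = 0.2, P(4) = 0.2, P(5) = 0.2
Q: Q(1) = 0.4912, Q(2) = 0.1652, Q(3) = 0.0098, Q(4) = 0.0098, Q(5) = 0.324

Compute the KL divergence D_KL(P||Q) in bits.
1.3971 bits

D_KL(P||Q) = Σ P(x) log₂(P(x)/Q(x))

Computing term by term:
  P(1)·log₂(P(1)/Q(1)) = 0.2·log₂(0.2/0.4912) = -0.25926
  P(2)·log₂(P(2)/Q(2)) = 0.2·log₂(0.2/0.1652) = 0.05516
  P(3)·log₂(P(3)/Q(3)) = 0.2·log₂(0.2/0.0098) = 0.87021
  P(4)·log₂(P(4)/Q(4)) = 0.2·log₂(0.2/0.0098) = 0.87021
  P(5)·log₂(P(5)/Q(5)) = 0.2·log₂(0.2/0.324) = -0.13920

D_KL(P||Q) = -0.25926 + 0.05516 + 0.87021 + 0.87021 - 0.13920 = 1.39712 ≈ 1.3971 bits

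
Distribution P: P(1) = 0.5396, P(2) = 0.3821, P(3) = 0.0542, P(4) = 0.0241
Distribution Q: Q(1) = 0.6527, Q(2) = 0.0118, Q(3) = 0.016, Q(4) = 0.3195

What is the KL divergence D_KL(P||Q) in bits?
1.7744 bits

D_KL(P||Q) = Σ P(x) log₂(P(x)/Q(x))

Computing term by term:
  P(1)·log₂(P(1)/Q(1)) = 0.5396·log₂(0.5396/0.6527) = -0.14814
  P(2)·log₂(P(2)/Q(2)) = 0.3821·log₂(0.3821/0.0118) = 1.91703
  P(3)·log₂(P(3)/Q(3)) = 0.0542·log₂(0.0542/0.016) = 0.09540
  P(4)·log₂(P(4)/Q(4)) = 0.0241·log₂(0.0241/0.3195) = -0.08986

D_KL(P||Q) = -0.14814 + 1.91703 + 0.09540 - 0.08986 = 1.77443 ≈ 1.7744 bits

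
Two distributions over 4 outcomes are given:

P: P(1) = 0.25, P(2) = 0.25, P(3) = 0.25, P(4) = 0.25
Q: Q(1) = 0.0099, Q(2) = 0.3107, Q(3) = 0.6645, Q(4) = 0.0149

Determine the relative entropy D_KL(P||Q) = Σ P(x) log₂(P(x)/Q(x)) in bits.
1.7507 bits

D_KL(P||Q) = Σ P(x) log₂(P(x)/Q(x))

Computing term by term:
  P(1)·log₂(P(1)/Q(1)) = 0.25·log₂(0.25/0.0099) = 1.16459
  P(2)·log₂(P(2)/Q(2)) = 0.25·log₂(0.25/0.3107) = -0.07840
  P(3)·log₂(P(3)/Q(3)) = 0.25·log₂(0.25/0.6645) = -0.35259
  P(4)·log₂(P(4)/Q(4)) = 0.25·log₂(0.25/0.0149) = 1.01714

D_KL(P||Q) = 1.16459 - 0.07840 - 0.35259 + 1.01714 = 1.75074 ≈ 1.7507 bits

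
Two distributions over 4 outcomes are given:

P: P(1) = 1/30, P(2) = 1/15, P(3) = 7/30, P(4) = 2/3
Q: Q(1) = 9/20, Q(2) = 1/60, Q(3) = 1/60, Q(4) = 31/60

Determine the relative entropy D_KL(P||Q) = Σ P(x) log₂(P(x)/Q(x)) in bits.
1.1417 bits

D_KL(P||Q) = Σ P(x) log₂(P(x)/Q(x))

Computing term by term:
  P(1)·log₂(P(1)/Q(1)) = (1/30)·log₂((1/30)/(9/20)) = -0.12516
  P(2)·log₂(P(2)/Q(2)) = (1/15)·log₂((1/15)/(1/60)) = 0.13333
  P(3)·log₂(P(3)/Q(3)) = (7/30)·log₂((7/30)/(1/60)) = 0.88838
  P(4)·log₂(P(4)/Q(4)) = (2/3)·log₂((2/3)/(31/60)) = 0.24515

D_KL(P||Q) = -0.12516 + 0.13333 + 0.88838 + 0.24515 = 1.14170 ≈ 1.1417 bits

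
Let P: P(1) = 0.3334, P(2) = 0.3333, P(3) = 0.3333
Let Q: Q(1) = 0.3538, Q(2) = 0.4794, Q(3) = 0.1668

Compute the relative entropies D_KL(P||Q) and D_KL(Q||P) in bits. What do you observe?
D_KL(P||Q) = 0.1295 bits, D_KL(Q||P) = 0.1151 bits. The two directions give different values (D_KL(P||Q) exceeds D_KL(Q||P) by 0.0144 bits): KL divergence is asymmetric.

D_KL(P||Q) = Σ P(x) log₂(P(x)/Q(x))

Computing term by term:
  P(1)·log₂(P(1)/Q(1)) = 0.3334·log₂(0.3334/0.3538) = -0.02857
  P(2)·log₂(P(2)/Q(2)) = 0.3333·log₂(0.3333/0.4794) = -0.17479
  P(3)·log₂(P(3)/Q(3)) = 0.3333·log₂(0.3333/0.1668) = 0.33287

D_KL(P||Q) = -0.02857 - 0.17479 + 0.33287 = 0.12951 ≈ 0.1295 bits

D_KL(Q||P) = Σ Q(x) log₂(Q(x)/P(x))

Computing term by term:
  Q(1)·log₂(Q(1)/P(1)) = 0.3538·log₂(0.3538/0.3334) = 0.03031
  Q(2)·log₂(Q(2)/P(2)) = 0.4794·log₂(0.4794/0.3333) = 0.25140
  Q(3)·log₂(Q(3)/P(3)) = 0.1668·log₂(0.1668/0.3333) = -0.16658

D_KL(Q||P) = 0.03031 + 0.25140 - 0.16658 = 0.11513 ≈ 0.1151 bits

These are NOT equal (difference: 0.0144 bits). KL divergence is asymmetric: D_KL(P||Q) ≠ D_KL(Q||P) in general.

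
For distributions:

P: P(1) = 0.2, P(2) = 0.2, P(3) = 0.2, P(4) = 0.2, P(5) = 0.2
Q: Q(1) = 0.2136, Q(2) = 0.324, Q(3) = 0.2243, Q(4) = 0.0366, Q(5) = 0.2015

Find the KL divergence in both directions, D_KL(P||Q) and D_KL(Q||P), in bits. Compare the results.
D_KL(P||Q) = 0.2966 bits, D_KL(Q||P) = 0.1954 bits. D_KL(P||Q) is larger than D_KL(Q||P) by 0.1012 bits; the two directions differ.

D_KL(P||Q) = Σ P(x) log₂(P(x)/Q(x))

Computing term by term:
  P(1)·log₂(P(1)/Q(1)) = 0.2·log₂(0.2/0.2136) = -0.01898
  P(2)·log₂(P(2)/Q(2)) = 0.2·log₂(0.2/0.324) = -0.13920
  P(3)·log₂(P(3)/Q(3)) = 0.2·log₂(0.2/0.2243) = -0.03309
  P(4)·log₂(P(4)/Q(4)) = 0.2·log₂(0.2/0.0366) = 0.49002
  P(5)·log₂(P(5)/Q(5)) = 0.2·log₂(0.2/0.2015) = -0.00216

D_KL(P||Q) = -0.01898 - 0.13920 - 0.03309 + 0.49002 - 0.00216 = 0.29659 ≈ 0.2966 bits

D_KL(Q||P) = Σ Q(x) log₂(Q(x)/P(x))

Computing term by term:
  Q(1)·log₂(Q(1)/P(1)) = 0.2136·log₂(0.2136/0.2) = 0.02027
  Q(2)·log₂(Q(2)/P(2)) = 0.324·log₂(0.324/0.2) = 0.22550
  Q(3)·log₂(Q(3)/P(3)) = 0.2243·log₂(0.2243/0.2) = 0.03711
  Q(4)·log₂(Q(4)/P(4)) = 0.0366·log₂(0.0366/0.2) = -0.08967
  Q(5)·log₂(Q(5)/P(5)) = 0.2015·log₂(0.2015/0.2) = 0.00217

D_KL(Q||P) = 0.02027 + 0.22550 + 0.03711 - 0.08967 + 0.00217 = 0.19538 ≈ 0.1954 bits

These are NOT equal (difference: 0.1012 bits). KL divergence is asymmetric: D_KL(P||Q) ≠ D_KL(Q||P) in general.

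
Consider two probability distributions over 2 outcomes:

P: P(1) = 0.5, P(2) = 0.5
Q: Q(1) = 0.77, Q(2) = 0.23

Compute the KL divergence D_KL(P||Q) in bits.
0.2487 bits

D_KL(P||Q) = Σ P(x) log₂(P(x)/Q(x))

Computing term by term:
  P(1)·log₂(P(1)/Q(1)) = 0.5·log₂(0.5/0.77) = -0.31147
  P(2)·log₂(P(2)/Q(2)) = 0.5·log₂(0.5/0.23) = 0.56015

D_KL(P||Q) = -0.31147 + 0.56015 = 0.24868 ≈ 0.2487 bits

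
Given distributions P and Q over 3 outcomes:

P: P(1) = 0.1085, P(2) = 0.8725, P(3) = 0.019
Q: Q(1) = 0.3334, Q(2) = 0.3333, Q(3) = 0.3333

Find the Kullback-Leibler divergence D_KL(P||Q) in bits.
0.9571 bits

D_KL(P||Q) = Σ P(x) log₂(P(x)/Q(x))

Computing term by term:
  P(1)·log₂(P(1)/Q(1)) = 0.1085·log₂(0.1085/0.3334) = -0.17572
  P(2)·log₂(P(2)/Q(2)) = 0.8725·log₂(0.8725/0.3333) = 1.21132
  P(3)·log₂(P(3)/Q(3)) = 0.019·log₂(0.019/0.3333) = -0.07852

D_KL(P||Q) = -0.17572 + 1.21132 - 0.07852 = 0.95708 ≈ 0.9571 bits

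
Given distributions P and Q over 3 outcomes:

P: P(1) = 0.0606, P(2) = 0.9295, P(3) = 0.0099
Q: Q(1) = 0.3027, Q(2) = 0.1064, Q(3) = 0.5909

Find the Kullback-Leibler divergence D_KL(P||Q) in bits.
2.7075 bits

D_KL(P||Q) = Σ P(x) log₂(P(x)/Q(x))

Computing term by term:
  P(1)·log₂(P(1)/Q(1)) = 0.0606·log₂(0.0606/0.3027) = -0.14062
  P(2)·log₂(P(2)/Q(2)) = 0.9295·log₂(0.9295/0.1064) = 2.90651
  P(3)·log₂(P(3)/Q(3)) = 0.0099·log₂(0.0099/0.5909) = -0.05840

D_KL(P||Q) = -0.14062 + 2.90651 - 0.05840 = 2.70749 ≈ 2.7075 bits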